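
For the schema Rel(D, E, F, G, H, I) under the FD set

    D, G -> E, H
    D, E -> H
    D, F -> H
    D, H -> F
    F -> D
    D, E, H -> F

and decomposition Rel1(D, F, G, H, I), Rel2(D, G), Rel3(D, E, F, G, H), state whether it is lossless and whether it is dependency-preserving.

lossless and dependency-preserving

Lossless test (chase): Rows 1 and 2 agree on D, G; apply D, G→E, H and equate their E, H entries. Rows 1 and 3 agree on D, G; apply D, G→E, H and equate their E, H entries. Rows 1 and 2 agree on D, H; apply D, H→F and equate their F entries. Row 1 is now all distinguished symbols — the join is lossless.
Dependency preservation: every FD's attributes lie within a single fragment, so each can be enforced locally — preserved.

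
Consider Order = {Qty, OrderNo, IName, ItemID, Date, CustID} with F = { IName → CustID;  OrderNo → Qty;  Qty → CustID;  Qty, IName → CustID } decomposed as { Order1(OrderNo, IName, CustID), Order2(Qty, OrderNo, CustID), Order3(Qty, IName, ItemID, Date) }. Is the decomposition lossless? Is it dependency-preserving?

Lossless test (chase): Rows 1 and 3 agree on IName; apply IName→CustID and equate their CustID entries. Rows 1 and 2 agree on OrderNo; apply OrderNo→Qty and equate their Qty entries. No row becomes fully distinguished — the join is lossy.
Dependency preservation: Qty, IName → CustID is not contained in any single fragment, but the restricted closure of its left-hand side across the fragments still reaches the right-hand side; the remaining FDs each lie inside some fragment. All dependencies are preserved.

lossy but dependency-preserving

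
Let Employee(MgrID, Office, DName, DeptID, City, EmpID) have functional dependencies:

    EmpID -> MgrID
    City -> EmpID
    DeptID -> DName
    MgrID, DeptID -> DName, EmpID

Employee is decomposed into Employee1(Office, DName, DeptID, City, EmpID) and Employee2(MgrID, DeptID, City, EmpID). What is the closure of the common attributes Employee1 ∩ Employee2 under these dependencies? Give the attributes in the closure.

MgrID, DName, DeptID, City, EmpID

Employee1 ∩ Employee2 = {DeptID, City, EmpID}.
EmpID → MgrID applies, adding MgrID
DeptID → DName applies, adding DName
Closure: {MgrID, DName, DeptID, City, EmpID}.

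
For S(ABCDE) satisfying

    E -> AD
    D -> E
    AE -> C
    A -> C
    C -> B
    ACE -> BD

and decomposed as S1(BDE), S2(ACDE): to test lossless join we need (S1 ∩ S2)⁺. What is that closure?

ABCDE

S1 ∩ S2 = {DE}.
E → AD applies, adding A
AE → C applies, adding C
C → B applies, adding B
Closure: {ABCDE}.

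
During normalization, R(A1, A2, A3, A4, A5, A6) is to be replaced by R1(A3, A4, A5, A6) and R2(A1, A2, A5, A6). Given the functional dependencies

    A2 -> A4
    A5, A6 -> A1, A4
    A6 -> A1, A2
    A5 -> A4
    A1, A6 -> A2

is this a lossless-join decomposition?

Common attributes: R1 ∩ R2 = {A5, A6}.
Closure of {A5, A6}: A5, A6 → A1, A4 applies, adding A1, A4; A6 → A1, A2 applies, adding A2. So (A5, A6)⁺ = {A1, A2, A4, A5, A6}.
This closure contains every attribute of R2, so R1 ∩ R2 → R2. The join is lossless.

Yes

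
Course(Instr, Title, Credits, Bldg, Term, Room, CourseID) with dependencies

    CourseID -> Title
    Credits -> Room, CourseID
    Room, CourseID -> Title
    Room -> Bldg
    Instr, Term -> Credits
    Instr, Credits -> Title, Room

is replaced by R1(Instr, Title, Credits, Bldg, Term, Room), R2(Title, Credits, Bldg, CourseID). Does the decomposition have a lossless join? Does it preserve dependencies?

lossless and dependency-preserving

Lossless test: (Title, Credits, Bldg)⁺ = {Title, Credits, Bldg, Room, CourseID}, which contains all of one fragment — lossless.
Dependency preservation: Credits → Room, CourseID; Room, CourseID → Title are not contained in any single fragment, but the restricted closure of each left-hand side across the fragments still reaches the right-hand side; the remaining FDs each lie inside some fragment. All dependencies are preserved.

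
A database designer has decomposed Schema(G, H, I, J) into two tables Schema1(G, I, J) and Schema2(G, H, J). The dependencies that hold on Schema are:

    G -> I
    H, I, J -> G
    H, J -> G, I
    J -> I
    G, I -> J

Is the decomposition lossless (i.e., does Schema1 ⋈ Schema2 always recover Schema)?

Common attributes: Schema1 ∩ Schema2 = {G, J}.
Closure of {G, J}: G → I applies, adding I. So (G, J)⁺ = {G, I, J}.
This closure contains every attribute of Schema1, so Schema1 ∩ Schema2 → Schema1. The join is lossless.

Yes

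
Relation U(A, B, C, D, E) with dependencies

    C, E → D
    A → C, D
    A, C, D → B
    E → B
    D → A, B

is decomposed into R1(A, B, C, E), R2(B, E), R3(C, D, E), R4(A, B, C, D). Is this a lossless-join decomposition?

Yes

Chase test. Columns are A, B, C, D, E; row i has aⱼ where attribute j ∈ Ri, else bᵢⱼ.
Initial tableau (one row per fragment):
  row 1: a1 a2 a3 b14 a5
  row 2: b21 a2 b23 b24 a5
  row 3: b31 b32 a3 a4 a5
  row 4: a1 a2 a3 a4 b45
Rows 1 and 3 agree on C, E; apply C, E→D and equate their D entries.
Rows 1 and 3 agree on E; apply E→B and equate their B entries.
Rows 1 and 3 agree on D; apply D→A, B and equate their A, B entries.
Row 1 is now all distinguished symbols — the join is lossless.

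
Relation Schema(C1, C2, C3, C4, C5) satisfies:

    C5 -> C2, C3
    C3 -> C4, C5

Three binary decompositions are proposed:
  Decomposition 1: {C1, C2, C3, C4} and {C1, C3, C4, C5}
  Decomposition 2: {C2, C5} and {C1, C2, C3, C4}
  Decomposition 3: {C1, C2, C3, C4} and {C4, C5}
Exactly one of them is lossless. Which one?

Decomposition 1

Decomposition 1: common = {C1, C3, C4}, closure = {C1, C2, C3, C4, C5} → lossless.
Decomposition 2: common = {C2}, closure = {C2} → lossy.
Decomposition 3: common = {C4}, closure = {C4} → lossy.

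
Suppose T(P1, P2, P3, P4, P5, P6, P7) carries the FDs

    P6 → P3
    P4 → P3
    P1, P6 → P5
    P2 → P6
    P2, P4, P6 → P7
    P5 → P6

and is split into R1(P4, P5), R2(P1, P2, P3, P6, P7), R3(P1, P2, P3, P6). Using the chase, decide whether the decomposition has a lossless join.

Chase test. Columns are P1, P2, P3, P4, P5, P6, P7; row i has aⱼ where attribute j ∈ Ri, else bᵢⱼ.
Initial tableau (one row per fragment):
  row 1: b11 b12 b13 a4 a5 b16 b17
  row 2: a1 a2 a3 b24 b25 a6 a7
  row 3: a1 a2 a3 b34 b35 a6 b37
Rows 2 and 3 agree on P1, P6; apply P1, P6→P5 and equate their P5 entries.
No row becomes fully distinguished — the join is lossy.

No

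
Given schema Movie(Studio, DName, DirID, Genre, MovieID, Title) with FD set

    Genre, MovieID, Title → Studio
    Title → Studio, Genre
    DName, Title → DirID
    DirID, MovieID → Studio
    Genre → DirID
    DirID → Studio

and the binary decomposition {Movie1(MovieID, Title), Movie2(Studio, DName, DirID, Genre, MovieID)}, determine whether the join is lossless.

No

Common attributes: Movie1 ∩ Movie2 = {MovieID}.
No dependency enlarges {MovieID}, so (MovieID)⁺ = {MovieID}.
The closure contains neither all of Movie1 = {MovieID, Title} nor all of Movie2 = {Studio, DName, DirID, Genre, MovieID}, so the common attributes are not a superkey of either fragment. The join is lossy.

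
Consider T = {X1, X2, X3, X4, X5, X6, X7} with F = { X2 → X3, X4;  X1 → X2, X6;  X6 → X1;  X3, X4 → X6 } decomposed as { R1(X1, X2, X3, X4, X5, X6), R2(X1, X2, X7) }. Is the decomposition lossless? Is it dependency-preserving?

Lossless test: (X1, X2)⁺ = {X1, X2, X3, X4, X6}, which is a superkey of neither fragment — lossy.
Dependency preservation: every FD's attributes lie within a single fragment, so each can be enforced locally — preserved.

lossy but dependency-preserving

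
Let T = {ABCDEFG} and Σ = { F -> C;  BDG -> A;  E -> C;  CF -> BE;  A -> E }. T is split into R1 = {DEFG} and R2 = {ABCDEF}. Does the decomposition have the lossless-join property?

No

Common attributes: R1 ∩ R2 = {DEF}.
Closure of {DEF}: F → C applies, adding C; CF → BE applies, adding B. So (DEF)⁺ = {BCDEF}.
The closure contains neither all of R1 = {DEFG} nor all of R2 = {ABCDEF}, so the common attributes are not a superkey of either fragment. The join is lossy.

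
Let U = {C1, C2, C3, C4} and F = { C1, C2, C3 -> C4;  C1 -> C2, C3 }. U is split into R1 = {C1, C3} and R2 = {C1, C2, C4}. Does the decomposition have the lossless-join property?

Yes

Common attributes: R1 ∩ R2 = {C1}.
Closure of {C1}: C1 → C2, C3 applies, adding C2, C3; C1, C2, C3 → C4 applies, adding C4. So (C1)⁺ = {C1, C2, C3, C4}.
This closure contains every attribute of R1, so R1 ∩ R2 → R1. The join is lossless.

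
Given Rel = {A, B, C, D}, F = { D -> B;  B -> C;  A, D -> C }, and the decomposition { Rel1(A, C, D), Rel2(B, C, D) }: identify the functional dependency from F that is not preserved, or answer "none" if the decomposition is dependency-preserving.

D → B lies within Rel2.
B → C lies within Rel2.
A, D → C lies within Rel1.
Every dependency is enforceable on the fragments, so the decomposition is dependency-preserving.

none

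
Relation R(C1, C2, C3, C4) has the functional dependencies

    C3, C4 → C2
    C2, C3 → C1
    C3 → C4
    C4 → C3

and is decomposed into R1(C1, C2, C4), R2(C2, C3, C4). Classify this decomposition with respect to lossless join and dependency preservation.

lossless and dependency-preserving

Lossless test: (C2, C4)⁺ = {C1, C2, C3, C4}, which contains all of one fragment — lossless.
Dependency preservation: C2, C3 → C1 is not contained in any single fragment, but the restricted closure of its left-hand side across the fragments still reaches the right-hand side; the remaining FDs each lie inside some fragment. All dependencies are preserved.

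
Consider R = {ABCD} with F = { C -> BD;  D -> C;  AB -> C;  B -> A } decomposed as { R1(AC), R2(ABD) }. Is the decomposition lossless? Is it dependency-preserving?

lossy and not dependency-preserving

Lossless test: (A)⁺ = {A}, which is a superkey of neither fragment — lossy.
Dependency preservation: the restricted closure of {C} across the fragments never reaches {BD}, so C → BD cannot be enforced without a join — not preserved.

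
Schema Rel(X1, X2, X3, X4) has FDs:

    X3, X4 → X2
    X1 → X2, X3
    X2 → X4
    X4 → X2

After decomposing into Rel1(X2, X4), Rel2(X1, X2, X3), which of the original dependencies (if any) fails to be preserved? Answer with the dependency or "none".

X3, X4 → X2: restricted closure across fragments reaches X2.
X1 → X2, X3 lies within Rel2.
X2 → X4 lies within Rel1.
X4 → X2 lies within Rel1.
Every dependency is enforceable on the fragments, so the decomposition is dependency-preserving.

none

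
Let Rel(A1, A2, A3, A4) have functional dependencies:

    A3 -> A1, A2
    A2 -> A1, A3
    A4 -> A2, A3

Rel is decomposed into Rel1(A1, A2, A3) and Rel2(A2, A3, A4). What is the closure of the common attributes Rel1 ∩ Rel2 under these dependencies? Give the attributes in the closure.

Rel1 ∩ Rel2 = {A2, A3}.
A3 → A1, A2 applies, adding A1
Closure: {A1, A2, A3}.

A1, A2, A3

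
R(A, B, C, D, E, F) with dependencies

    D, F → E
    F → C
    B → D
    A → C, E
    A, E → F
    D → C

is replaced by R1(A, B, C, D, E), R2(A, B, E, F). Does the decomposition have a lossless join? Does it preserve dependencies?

Lossless test: (A, B, E)⁺ = {A, B, C, D, E, F}, which contains all of one fragment — lossless.
Dependency preservation: the restricted closure of {D, F} across the fragments never reaches {E}, so D, F → E cannot be enforced without a join — not preserved.

lossless but not dependency-preserving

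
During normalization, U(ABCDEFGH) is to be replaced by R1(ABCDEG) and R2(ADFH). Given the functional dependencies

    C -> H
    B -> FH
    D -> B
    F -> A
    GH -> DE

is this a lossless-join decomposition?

Common attributes: R1 ∩ R2 = {AD}.
Closure of {AD}: D → B applies, adding B; B → FH applies, adding FH. So (AD)⁺ = {ABDFH}.
This closure contains every attribute of R2, so R1 ∩ R2 → R2. The join is lossless.

Yes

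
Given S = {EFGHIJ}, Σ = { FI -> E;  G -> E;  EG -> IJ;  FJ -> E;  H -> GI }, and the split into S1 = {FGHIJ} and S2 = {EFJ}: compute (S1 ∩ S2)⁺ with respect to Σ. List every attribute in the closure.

EFJ

S1 ∩ S2 = {FJ}.
FJ → E applies, adding E
Closure: {EFJ}.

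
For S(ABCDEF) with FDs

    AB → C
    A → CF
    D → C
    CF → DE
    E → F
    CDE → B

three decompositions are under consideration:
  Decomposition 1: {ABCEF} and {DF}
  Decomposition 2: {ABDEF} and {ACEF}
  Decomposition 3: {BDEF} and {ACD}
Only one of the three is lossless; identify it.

Decomposition 1: common = {F}, closure = {F} → lossy.
Decomposition 2: common = {AEF}, closure = {ABCDEF} → lossless.
Decomposition 3: common = {D}, closure = {CD} → lossy.

Decomposition 2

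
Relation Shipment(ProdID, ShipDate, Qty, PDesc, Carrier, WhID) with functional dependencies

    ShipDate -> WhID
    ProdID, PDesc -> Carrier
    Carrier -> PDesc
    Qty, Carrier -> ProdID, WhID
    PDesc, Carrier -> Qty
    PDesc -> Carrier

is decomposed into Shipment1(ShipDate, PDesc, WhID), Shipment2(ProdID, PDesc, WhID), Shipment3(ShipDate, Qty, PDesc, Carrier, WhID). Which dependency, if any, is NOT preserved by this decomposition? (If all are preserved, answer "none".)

none

ShipDate → WhID lies within Shipment1.
ProdID, PDesc → Carrier: restricted closure across fragments reaches Carrier.
Carrier → PDesc lies within Shipment3.
Qty, Carrier → ProdID, WhID: restricted closure across fragments reaches ProdID, WhID.
PDesc, Carrier → Qty lies within Shipment3.
PDesc → Carrier lies within Shipment3.
Every dependency is enforceable on the fragments, so the decomposition is dependency-preserving.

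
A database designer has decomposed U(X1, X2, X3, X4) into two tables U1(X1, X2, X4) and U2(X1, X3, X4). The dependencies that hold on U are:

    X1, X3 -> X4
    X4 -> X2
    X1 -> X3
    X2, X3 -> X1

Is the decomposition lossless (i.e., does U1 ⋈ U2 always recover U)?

Common attributes: U1 ∩ U2 = {X1, X4}.
Closure of {X1, X4}: X4 → X2 applies, adding X2; X1 → X3 applies, adding X3. So (X1, X4)⁺ = {X1, X2, X3, X4}.
This closure contains every attribute of U1, so U1 ∩ U2 → U1. The join is lossless.

Yes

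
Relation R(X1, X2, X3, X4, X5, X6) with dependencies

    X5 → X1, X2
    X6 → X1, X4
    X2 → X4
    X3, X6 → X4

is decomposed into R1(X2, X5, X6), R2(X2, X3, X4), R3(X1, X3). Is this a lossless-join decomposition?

No

Chase test. Columns are X1, X2, X3, X4, X5, X6; row i has aⱼ where attribute j ∈ Ri, else bᵢⱼ.
Initial tableau (one row per fragment):
  row 1: b11 a2 b13 b14 a5 a6
  row 2: b21 a2 a3 a4 b25 b26
  row 3: a1 b32 a3 b34 b35 b36
Rows 1 and 2 agree on X2; apply X2→X4 and equate their X4 entries.
No row becomes fully distinguished — the join is lossy.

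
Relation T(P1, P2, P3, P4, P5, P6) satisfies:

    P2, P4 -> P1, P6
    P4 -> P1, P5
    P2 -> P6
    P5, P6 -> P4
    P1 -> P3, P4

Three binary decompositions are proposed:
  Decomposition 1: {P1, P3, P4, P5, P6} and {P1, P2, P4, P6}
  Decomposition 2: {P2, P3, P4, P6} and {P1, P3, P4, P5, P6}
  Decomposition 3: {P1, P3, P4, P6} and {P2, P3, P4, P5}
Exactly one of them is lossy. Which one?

Decomposition 3

Decomposition 1: common = {P1, P4, P6}, closure = {P1, P3, P4, P5, P6} → lossless.
Decomposition 2: common = {P3, P4, P6}, closure = {P1, P3, P4, P5, P6} → lossless.
Decomposition 3: common = {P3, P4}, closure = {P1, P3, P4, P5} → lossy.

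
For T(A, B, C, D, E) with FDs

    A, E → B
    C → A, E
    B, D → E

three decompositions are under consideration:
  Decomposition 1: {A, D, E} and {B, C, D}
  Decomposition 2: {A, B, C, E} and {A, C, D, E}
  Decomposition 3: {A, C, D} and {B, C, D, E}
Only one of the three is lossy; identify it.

Decomposition 1

Decomposition 1: common = {D}, closure = {D} → lossy.
Decomposition 2: common = {A, C, E}, closure = {A, B, C, E} → lossless.
Decomposition 3: common = {C, D}, closure = {A, B, C, D, E} → lossless.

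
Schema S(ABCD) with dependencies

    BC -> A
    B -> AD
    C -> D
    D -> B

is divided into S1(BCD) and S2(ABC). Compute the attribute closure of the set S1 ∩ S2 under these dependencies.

ABCD

S1 ∩ S2 = {BC}.
BC → A applies, adding A
B → AD applies, adding D
Closure: {ABCD}.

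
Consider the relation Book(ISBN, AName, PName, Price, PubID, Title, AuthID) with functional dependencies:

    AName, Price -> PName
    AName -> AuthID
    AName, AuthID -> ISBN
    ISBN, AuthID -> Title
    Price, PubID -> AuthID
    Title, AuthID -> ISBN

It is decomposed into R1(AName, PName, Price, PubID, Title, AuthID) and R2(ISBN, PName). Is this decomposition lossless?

Common attributes: R1 ∩ R2 = {PName}.
No dependency enlarges {PName}, so (PName)⁺ = {PName}.
The closure contains neither all of R1 = {AName, PName, Price, PubID, Title, AuthID} nor all of R2 = {ISBN, PName}, so the common attributes are not a superkey of either fragment. The join is lossy.

No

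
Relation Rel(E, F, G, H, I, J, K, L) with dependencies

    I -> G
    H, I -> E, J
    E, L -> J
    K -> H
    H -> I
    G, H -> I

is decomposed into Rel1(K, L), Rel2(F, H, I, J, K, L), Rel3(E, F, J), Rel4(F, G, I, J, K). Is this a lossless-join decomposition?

Chase test. Columns are E, F, G, H, I, J, K, L; row i has aⱼ where attribute j ∈ Reli, else bᵢⱼ.
Initial tableau (one row per fragment):
  row 1: b11 b12 b13 b14 b15 b16 a7 a8
  row 2: b21 a2 b23 a4 a5 a6 a7 a8
  row 3: a1 a2 b33 b34 b35 a6 b37 b38
  row 4: b41 a2 a3 b44 a5 a6 a7 b48
Rows 2 and 4 agree on I; apply I→G and equate their G entries.
Rows 1 and 2 agree on K; apply K→H and equate their H entries.
Rows 1 and 4 agree on K; apply K→H and equate their H entries.
Rows 1 and 2 agree on H; apply H→I and equate their I entries.
Rows 1 and 2 agree on I; apply I→G and equate their G entries.
Rows 1 and 2 agree on H, I; apply H, I→E, J and equate their E, J entries.
Rows 1 and 4 agree on H, I; apply H, I→E, J and equate their E, J entries.
No row becomes fully distinguished — the join is lossy.

No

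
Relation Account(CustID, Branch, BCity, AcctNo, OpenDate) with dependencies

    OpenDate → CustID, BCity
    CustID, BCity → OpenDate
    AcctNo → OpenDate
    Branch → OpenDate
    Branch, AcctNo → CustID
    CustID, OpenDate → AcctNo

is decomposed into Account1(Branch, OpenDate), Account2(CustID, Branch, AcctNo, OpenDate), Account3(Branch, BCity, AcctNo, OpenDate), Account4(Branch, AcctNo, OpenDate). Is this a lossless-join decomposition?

Yes

Chase test. Columns are CustID, Branch, BCity, AcctNo, OpenDate; row i has aⱼ where attribute j ∈ Accounti, else bᵢⱼ.
Initial tableau (one row per fragment):
  row 1: b11 a2 b13 b14 a5
  row 2: a1 a2 b23 a4 a5
  row 3: b31 a2 a3 a4 a5
  row 4: b41 a2 b43 a4 a5
Rows 1 and 2 agree on OpenDate; apply OpenDate→CustID, BCity and equate their CustID, BCity entries.
Rows 1 and 3 agree on OpenDate; apply OpenDate→CustID, BCity and equate their CustID, BCity entries.
Rows 1 and 4 agree on OpenDate; apply OpenDate→CustID, BCity and equate their CustID, BCity entries.
Rows 1 and 2 agree on CustID, OpenDate; apply CustID, OpenDate→AcctNo and equate their AcctNo entries.
Row 1 is now all distinguished symbols — the join is lossless.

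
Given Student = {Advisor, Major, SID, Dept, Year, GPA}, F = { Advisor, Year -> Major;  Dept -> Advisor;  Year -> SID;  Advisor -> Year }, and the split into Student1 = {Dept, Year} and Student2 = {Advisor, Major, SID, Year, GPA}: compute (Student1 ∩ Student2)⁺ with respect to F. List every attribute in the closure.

SID, Year

Student1 ∩ Student2 = {Year}.
Year → SID applies, adding SID
Closure: {SID, Year}.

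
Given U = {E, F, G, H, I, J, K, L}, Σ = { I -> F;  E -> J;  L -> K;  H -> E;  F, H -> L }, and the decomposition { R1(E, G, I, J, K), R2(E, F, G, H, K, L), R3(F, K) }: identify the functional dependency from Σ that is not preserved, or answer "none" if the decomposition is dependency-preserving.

Check I → F: no single fragment contains all of {F, I}, and the restricted closure of {I} across the fragments never reaches {F}.
E → J is preserved.
L → K is preserved.
H → E is preserved.
F, H → L is preserved.

I -> F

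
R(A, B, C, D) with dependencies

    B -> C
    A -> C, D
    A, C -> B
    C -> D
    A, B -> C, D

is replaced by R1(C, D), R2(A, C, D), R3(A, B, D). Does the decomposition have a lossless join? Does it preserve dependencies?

Lossless test (chase): Rows 2 and 3 agree on A; apply A→C, D and equate their C, D entries. Rows 2 and 3 agree on A, C; apply A, C→B and equate their B entries. Row 2 is now all distinguished symbols — the join is lossless.
Dependency preservation: the restricted closure of {B} across the fragments never reaches {C}, so B → C cannot be enforced without a join — not preserved.

lossless but not dependency-preserving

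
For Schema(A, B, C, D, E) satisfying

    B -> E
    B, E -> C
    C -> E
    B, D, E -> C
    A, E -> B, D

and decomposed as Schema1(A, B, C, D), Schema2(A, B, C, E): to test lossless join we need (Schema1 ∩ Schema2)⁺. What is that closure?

Schema1 ∩ Schema2 = {A, B, C}.
B → E applies, adding E
A, E → B, D applies, adding D
Closure: {A, B, C, D, E}.

A, B, C, D, E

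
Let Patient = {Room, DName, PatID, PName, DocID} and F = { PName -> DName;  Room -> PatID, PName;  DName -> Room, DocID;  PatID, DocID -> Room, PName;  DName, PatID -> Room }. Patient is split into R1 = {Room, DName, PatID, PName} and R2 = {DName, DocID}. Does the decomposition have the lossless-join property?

Common attributes: R1 ∩ R2 = {DName}.
Closure of {DName}: DName → Room, DocID applies, adding Room, DocID; Room → PatID, PName applies, adding PatID, PName. So (DName)⁺ = {Room, DName, PatID, PName, DocID}.
This closure contains every attribute of R1, so R1 ∩ R2 → R1. The join is lossless.

Yes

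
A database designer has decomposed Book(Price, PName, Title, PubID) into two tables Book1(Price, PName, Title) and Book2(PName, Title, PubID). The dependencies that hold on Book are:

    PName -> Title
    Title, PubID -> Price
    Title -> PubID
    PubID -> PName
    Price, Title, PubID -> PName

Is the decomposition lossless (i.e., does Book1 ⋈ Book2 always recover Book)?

Yes

Common attributes: Book1 ∩ Book2 = {PName, Title}.
Closure of {PName, Title}: Title → PubID applies, adding PubID; Title, PubID → Price applies, adding Price. So (PName, Title)⁺ = {Price, PName, Title, PubID}.
This closure contains every attribute of Book1, so Book1 ∩ Book2 → Book1. The join is lossless.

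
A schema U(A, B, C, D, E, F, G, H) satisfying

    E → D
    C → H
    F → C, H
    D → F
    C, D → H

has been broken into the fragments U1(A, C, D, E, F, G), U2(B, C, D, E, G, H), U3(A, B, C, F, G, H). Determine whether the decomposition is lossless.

No

Chase test. Columns are A, B, C, D, E, F, G, H; row i has aⱼ where attribute j ∈ Ui, else bᵢⱼ.
Initial tableau (one row per fragment):
  row 1: a1 b12 a3 a4 a5 a6 a7 b18
  row 2: b21 a2 a3 a4 a5 b26 a7 a8
  row 3: a1 a2 a3 b34 b35 a6 a7 a8
Rows 1 and 2 agree on C; apply C→H and equate their H entries.
Rows 1 and 2 agree on D; apply D→F and equate their F entries.
No row becomes fully distinguished — the join is lossy.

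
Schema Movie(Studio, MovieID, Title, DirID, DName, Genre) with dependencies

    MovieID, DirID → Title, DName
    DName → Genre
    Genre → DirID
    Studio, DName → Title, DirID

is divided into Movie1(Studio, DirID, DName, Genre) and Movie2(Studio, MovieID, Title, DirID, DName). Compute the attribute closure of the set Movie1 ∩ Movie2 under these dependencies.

Movie1 ∩ Movie2 = {Studio, DirID, DName}.
DName → Genre applies, adding Genre
Studio, DName → Title, DirID applies, adding Title
Closure: {Studio, Title, DirID, DName, Genre}.

Studio, Title, DirID, DName, Genre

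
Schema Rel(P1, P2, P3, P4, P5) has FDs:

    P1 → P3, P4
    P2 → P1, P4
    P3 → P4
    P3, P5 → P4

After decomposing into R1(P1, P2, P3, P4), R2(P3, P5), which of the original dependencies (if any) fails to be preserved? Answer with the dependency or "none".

none

P1 → P3, P4 lies within R1.
P2 → P1, P4 lies within R1.
P3 → P4 lies within R1.
P3, P5 → P4: restricted closure across fragments reaches P4.
Every dependency is enforceable on the fragments, so the decomposition is dependency-preserving.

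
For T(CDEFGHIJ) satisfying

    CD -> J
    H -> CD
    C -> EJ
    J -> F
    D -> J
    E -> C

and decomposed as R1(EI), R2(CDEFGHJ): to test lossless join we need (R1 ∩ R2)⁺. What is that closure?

CEFJ

R1 ∩ R2 = {E}.
E → C applies, adding C
C → EJ applies, adding J
J → F applies, adding F
Closure: {CEFJ}.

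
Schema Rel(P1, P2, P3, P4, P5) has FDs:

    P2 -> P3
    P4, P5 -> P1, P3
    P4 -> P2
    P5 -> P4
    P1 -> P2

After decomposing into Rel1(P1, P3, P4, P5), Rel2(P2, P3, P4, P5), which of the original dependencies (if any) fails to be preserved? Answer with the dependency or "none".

Check P1 → P2: no single fragment contains all of {P1, P2}, and the restricted closure of {P1} across the fragments never reaches {P2}.
P2 → P3 is preserved.
P4, P5 → P1, P3 is preserved.
P4 → P2 is preserved.
P5 → P4 is preserved.

P1 -> P2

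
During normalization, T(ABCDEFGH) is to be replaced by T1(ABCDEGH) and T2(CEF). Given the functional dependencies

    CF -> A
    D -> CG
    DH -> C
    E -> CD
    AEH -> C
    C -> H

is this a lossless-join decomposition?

Common attributes: T1 ∩ T2 = {CE}.
Closure of {CE}: E → CD applies, adding D; C → H applies, adding H; D → CG applies, adding G. So (CE)⁺ = {CDEGH}.
The closure contains neither all of T1 = {ABCDEGH} nor all of T2 = {CEF}, so the common attributes are not a superkey of either fragment. The join is lossy.

No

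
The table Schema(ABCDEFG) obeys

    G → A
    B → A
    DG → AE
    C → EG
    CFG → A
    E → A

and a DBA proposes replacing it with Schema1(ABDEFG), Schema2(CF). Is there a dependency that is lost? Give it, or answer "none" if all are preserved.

C → EG

Check C → EG: no single fragment contains all of {CEG}, and the restricted closure of {C} across the fragments never reaches {EG}.
G → A is preserved.
B → A is preserved.
DG → AE is preserved.
CFG → A is preserved.
E → A is preserved.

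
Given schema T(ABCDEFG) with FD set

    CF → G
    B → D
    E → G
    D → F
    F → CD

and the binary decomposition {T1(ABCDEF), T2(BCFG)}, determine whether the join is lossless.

Yes

Common attributes: T1 ∩ T2 = {BCF}.
Closure of {BCF}: CF → G applies, adding G; B → D applies, adding D. So (BCF)⁺ = {BCDFG}.
This closure contains every attribute of T2, so T1 ∩ T2 → T2. The join is lossless.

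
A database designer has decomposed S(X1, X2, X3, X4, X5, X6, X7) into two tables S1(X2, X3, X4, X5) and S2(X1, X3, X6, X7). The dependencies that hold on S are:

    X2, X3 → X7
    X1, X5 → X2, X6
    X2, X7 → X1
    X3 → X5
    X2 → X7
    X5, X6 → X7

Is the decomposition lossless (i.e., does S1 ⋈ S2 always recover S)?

Common attributes: S1 ∩ S2 = {X3}.
Closure of {X3}: X3 → X5 applies, adding X5. So (X3)⁺ = {X3, X5}.
The closure contains neither all of S1 = {X2, X3, X4, X5} nor all of S2 = {X1, X3, X6, X7}, so the common attributes are not a superkey of either fragment. The join is lossy.

No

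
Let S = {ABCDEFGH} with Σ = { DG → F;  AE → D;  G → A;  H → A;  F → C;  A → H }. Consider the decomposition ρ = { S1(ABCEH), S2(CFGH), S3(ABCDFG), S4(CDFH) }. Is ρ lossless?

No

Chase test. Columns are ABCDEFGH; row i has aⱼ where attribute j ∈ Si, else bᵢⱼ.
Initial tableau (one row per fragment):
  row 1: a1 a2 a3 b14 a5 b16 b17 a8
  row 2: b21 b22 a3 b24 b25 a6 a7 a8
  row 3: a1 a2 a3 a4 b35 a6 a7 b38
  row 4: b41 b42 a3 a4 b45 a6 b47 a8
Rows 2 and 3 agree on G; apply G→A and equate their A entries.
Rows 1 and 4 agree on H; apply H→A and equate their A entries.
Rows 1 and 3 agree on A; apply A→H and equate their H entries.
No row becomes fully distinguished — the join is lossy.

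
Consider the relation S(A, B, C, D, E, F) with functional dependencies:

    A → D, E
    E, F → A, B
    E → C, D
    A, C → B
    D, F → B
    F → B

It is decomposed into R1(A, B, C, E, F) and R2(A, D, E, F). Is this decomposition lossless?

Common attributes: R1 ∩ R2 = {A, E, F}.
Closure of {A, E, F}: A → D, E applies, adding D; E, F → A, B applies, adding B; E → C, D applies, adding C. So (A, E, F)⁺ = {A, B, C, D, E, F}.
This closure contains every attribute of R1, so R1 ∩ R2 → R1. The join is lossless.

Yes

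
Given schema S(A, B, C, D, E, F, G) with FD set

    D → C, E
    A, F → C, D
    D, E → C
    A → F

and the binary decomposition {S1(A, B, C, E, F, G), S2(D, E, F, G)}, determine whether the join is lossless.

No

Common attributes: S1 ∩ S2 = {E, F, G}.
No dependency enlarges {E, F, G}, so (E, F, G)⁺ = {E, F, G}.
The closure contains neither all of S1 = {A, B, C, E, F, G} nor all of S2 = {D, E, F, G}, so the common attributes are not a superkey of either fragment. The join is lossy.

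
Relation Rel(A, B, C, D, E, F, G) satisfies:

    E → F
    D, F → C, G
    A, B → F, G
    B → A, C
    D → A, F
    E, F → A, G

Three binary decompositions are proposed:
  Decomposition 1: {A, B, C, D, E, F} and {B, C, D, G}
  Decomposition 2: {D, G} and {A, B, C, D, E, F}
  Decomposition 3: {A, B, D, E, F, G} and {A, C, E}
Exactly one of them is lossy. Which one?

Decomposition 1: common = {B, C, D}, closure = {A, B, C, D, F, G} → lossless.
Decomposition 2: common = {D}, closure = {A, C, D, F, G} → lossless.
Decomposition 3: common = {A, E}, closure = {A, E, F, G} → lossy.

Decomposition 3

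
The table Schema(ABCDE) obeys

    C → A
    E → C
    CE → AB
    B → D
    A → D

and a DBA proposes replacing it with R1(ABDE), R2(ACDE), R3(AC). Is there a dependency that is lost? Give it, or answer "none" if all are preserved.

C → A lies within R2.
E → C lies within R2.
CE → AB: restricted closure across fragments reaches AB.
B → D lies within R1.
A → D lies within R1.
Every dependency is enforceable on the fragments, so the decomposition is dependency-preserving.

none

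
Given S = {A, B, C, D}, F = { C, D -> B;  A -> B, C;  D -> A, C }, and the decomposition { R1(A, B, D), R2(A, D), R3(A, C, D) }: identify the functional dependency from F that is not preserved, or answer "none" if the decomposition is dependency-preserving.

C, D → B: restricted closure across fragments reaches B.
A → B, C: restricted closure across fragments reaches B, C.
D → A, C lies within R3.
Every dependency is enforceable on the fragments, so the decomposition is dependency-preserving.

none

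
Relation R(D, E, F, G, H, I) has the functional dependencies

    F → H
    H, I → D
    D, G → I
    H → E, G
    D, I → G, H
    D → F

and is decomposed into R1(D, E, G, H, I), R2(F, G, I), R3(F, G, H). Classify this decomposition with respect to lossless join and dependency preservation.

Lossless test (chase): Rows 2 and 3 agree on F; apply F→H and equate their H entries. Rows 1 and 2 agree on H, I; apply H, I→D and equate their D entries. Rows 1 and 2 agree on H; apply H→E, G and equate their E, G entries. Rows 1 and 3 agree on H; apply H→E, G and equate their E, G entries. Rows 1 and 2 agree on D; apply D→F and equate their F entries. Row 1 is now all distinguished symbols — the join is lossless.
Dependency preservation: the restricted closure of {D} across the fragments never reaches {F}, so D → F cannot be enforced without a join — not preserved.

lossless but not dependency-preserving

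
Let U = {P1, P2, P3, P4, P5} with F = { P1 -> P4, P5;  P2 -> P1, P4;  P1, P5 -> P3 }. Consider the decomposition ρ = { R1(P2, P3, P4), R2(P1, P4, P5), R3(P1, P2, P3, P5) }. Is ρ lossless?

Yes

Chase test. Columns are P1, P2, P3, P4, P5; row i has aⱼ where attribute j ∈ Ri, else bᵢⱼ.
Initial tableau (one row per fragment):
  row 1: b11 a2 a3 a4 b15
  row 2: a1 b22 b23 a4 a5
  row 3: a1 a2 a3 b34 a5
Rows 2 and 3 agree on P1; apply P1→P4, P5 and equate their P4, P5 entries.
Rows 1 and 3 agree on P2; apply P2→P1, P4 and equate their P1, P4 entries.
Rows 2 and 3 agree on P1, P5; apply P1, P5→P3 and equate their P3 entries.
Rows 1 and 2 agree on P1; apply P1→P4, P5 and equate their P4, P5 entries.
Row 1 is now all distinguished symbols — the join is lossless.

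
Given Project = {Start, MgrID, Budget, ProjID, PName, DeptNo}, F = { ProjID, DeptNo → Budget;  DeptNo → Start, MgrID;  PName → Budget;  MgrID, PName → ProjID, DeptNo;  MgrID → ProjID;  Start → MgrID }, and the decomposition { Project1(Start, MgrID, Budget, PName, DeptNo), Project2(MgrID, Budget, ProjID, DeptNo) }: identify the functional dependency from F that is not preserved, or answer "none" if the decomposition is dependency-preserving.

none

ProjID, DeptNo → Budget lies within Project2.
DeptNo → Start, MgrID lies within Project1.
PName → Budget lies within Project1.
MgrID, PName → ProjID, DeptNo: restricted closure across fragments reaches ProjID, DeptNo.
MgrID → ProjID lies within Project2.
Start → MgrID lies within Project1.
Every dependency is enforceable on the fragments, so the decomposition is dependency-preserving.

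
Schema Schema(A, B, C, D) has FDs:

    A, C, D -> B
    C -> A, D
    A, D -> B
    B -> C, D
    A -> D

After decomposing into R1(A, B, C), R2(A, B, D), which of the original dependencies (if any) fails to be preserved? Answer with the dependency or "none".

A, C, D → B: restricted closure across fragments reaches B.
C → A, D: restricted closure across fragments reaches A, D.
A, D → B lies within R2.
B → C, D: restricted closure across fragments reaches C, D.
A → D lies within R2.
Every dependency is enforceable on the fragments, so the decomposition is dependency-preserving.

none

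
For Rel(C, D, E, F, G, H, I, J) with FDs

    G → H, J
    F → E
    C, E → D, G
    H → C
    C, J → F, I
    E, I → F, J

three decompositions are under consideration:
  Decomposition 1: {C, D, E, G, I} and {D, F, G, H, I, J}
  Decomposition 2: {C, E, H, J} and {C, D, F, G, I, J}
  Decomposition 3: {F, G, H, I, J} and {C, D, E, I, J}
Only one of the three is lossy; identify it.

Decomposition 1: common = {D, G, I}, closure = {C, D, E, F, G, H, I, J} → lossless.
Decomposition 2: common = {C, J}, closure = {C, D, E, F, G, H, I, J} → lossless.
Decomposition 3: common = {I, J}, closure = {I, J} → lossy.

Decomposition 3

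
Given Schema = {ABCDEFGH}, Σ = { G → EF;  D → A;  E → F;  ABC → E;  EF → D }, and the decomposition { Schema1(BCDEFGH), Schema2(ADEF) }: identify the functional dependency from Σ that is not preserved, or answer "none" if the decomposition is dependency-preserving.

Check ABC → E: no single fragment contains all of {ABCE}, and the restricted closure of {ABC} across the fragments never reaches {E}.
G → EF is preserved.
D → A is preserved.
E → F is preserved.
EF → D is preserved.

ABC → E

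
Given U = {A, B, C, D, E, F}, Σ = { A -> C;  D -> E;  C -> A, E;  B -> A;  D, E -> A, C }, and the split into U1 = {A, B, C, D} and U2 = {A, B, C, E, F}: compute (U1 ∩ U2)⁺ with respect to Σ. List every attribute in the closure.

A, B, C, E

U1 ∩ U2 = {A, B, C}.
C → A, E applies, adding E
Closure: {A, B, C, E}.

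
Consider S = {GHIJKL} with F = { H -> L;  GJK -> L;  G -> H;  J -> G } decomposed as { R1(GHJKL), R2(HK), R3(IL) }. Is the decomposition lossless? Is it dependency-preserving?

lossy but dependency-preserving

Lossless test (chase): Rows 1 and 2 agree on H; apply H→L and equate their L entries. No row becomes fully distinguished — the join is lossy.
Dependency preservation: every FD's attributes lie within a single fragment, so each can be enforced locally — preserved.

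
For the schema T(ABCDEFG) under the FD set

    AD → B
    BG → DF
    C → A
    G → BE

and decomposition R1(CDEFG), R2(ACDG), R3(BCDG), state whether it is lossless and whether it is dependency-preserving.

Lossless test (chase): Rows 1 and 2 agree on C; apply C→A and equate their A entries. Rows 1 and 3 agree on C; apply C→A and equate their A entries. Rows 1 and 2 agree on G; apply G→BE and equate their BE entries. Rows 1 and 3 agree on G; apply G→BE and equate their BE entries. Rows 1 and 2 agree on BG; apply BG→DF and equate their DF entries. Rows 1 and 3 agree on BG; apply BG→DF and equate their DF entries. Row 1 is now all distinguished symbols — the join is lossless.
Dependency preservation: the restricted closure of {AD} across the fragments never reaches {B}, so AD → B cannot be enforced without a join — not preserved.

lossless but not dependency-preserving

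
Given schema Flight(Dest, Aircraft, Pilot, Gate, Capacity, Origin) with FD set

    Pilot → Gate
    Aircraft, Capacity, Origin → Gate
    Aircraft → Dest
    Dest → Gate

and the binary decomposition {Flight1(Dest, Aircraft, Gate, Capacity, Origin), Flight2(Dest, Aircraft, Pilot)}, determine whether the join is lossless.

No

Common attributes: Flight1 ∩ Flight2 = {Dest, Aircraft}.
Closure of {Dest, Aircraft}: Dest → Gate applies, adding Gate. So (Dest, Aircraft)⁺ = {Dest, Aircraft, Gate}.
The closure contains neither all of Flight1 = {Dest, Aircraft, Gate, Capacity, Origin} nor all of Flight2 = {Dest, Aircraft, Pilot}, so the common attributes are not a superkey of either fragment. The join is lossy.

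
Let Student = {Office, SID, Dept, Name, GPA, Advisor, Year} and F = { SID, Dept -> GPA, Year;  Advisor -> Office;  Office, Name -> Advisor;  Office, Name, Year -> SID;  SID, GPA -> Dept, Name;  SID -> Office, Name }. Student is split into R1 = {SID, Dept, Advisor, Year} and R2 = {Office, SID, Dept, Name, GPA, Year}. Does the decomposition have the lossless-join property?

Common attributes: R1 ∩ R2 = {SID, Dept, Year}.
Closure of {SID, Dept, Year}: SID, Dept → GPA, Year applies, adding GPA; SID, GPA → Dept, Name applies, adding Name; SID → Office, Name applies, adding Office; Office, Name → Advisor applies, adding Advisor. So (SID, Dept, Year)⁺ = {Office, SID, Dept, Name, GPA, Advisor, Year}.
This closure contains every attribute of R1, so R1 ∩ R2 → R1. The join is lossless.

Yes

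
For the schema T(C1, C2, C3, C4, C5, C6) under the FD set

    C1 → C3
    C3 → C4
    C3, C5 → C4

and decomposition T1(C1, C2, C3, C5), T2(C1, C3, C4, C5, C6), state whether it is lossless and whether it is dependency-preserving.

lossy but dependency-preserving

Lossless test: (C1, C3, C5)⁺ = {C1, C3, C4, C5}, which is a superkey of neither fragment — lossy.
Dependency preservation: every FD's attributes lie within a single fragment, so each can be enforced locally — preserved.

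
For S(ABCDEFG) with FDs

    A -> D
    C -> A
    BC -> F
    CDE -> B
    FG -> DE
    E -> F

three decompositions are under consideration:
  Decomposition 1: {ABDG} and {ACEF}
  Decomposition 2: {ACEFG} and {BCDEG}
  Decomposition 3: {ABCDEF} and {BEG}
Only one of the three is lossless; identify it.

Decomposition 2

Decomposition 1: common = {A}, closure = {AD} → lossy.
Decomposition 2: common = {CEG}, closure = {ABCDEFG} → lossless.
Decomposition 3: common = {BE}, closure = {BEF} → lossy.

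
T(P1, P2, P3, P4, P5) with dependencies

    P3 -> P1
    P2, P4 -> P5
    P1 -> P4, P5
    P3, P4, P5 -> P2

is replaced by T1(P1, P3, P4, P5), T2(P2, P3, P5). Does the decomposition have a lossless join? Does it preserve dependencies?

Lossless test: (P3, P5)⁺ = {P1, P2, P3, P4, P5}, which contains all of one fragment — lossless.
Dependency preservation: the restricted closure of {P2, P4} across the fragments never reaches {P5}, so P2, P4 → P5 cannot be enforced without a join — not preserved.

lossless but not dependency-preserving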